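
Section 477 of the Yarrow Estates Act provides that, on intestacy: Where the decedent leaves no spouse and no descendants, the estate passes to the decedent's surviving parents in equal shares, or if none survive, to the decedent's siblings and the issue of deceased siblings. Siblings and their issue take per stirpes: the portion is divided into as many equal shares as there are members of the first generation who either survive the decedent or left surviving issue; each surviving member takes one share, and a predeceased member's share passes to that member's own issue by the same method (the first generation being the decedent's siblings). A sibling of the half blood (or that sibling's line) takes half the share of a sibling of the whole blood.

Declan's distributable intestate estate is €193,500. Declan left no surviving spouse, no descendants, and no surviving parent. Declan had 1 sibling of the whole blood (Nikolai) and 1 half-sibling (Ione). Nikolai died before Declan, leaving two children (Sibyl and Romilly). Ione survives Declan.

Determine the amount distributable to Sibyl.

Sibyl receives €64,500.

The entire €193,500 passes to the siblings and their issue.
Counting each half-blood sibling's line as half a unit, there are 3/2 units in €193,500, so one unit is €129,000. Whole-blood lines (Nikolai) take €129,000 each; half-blood lines (Ione) take €64,500 each.
Nikolai's share (€129,000) is divided into 2 shares of €64,500: Sibyl and Romilly each take €64,500.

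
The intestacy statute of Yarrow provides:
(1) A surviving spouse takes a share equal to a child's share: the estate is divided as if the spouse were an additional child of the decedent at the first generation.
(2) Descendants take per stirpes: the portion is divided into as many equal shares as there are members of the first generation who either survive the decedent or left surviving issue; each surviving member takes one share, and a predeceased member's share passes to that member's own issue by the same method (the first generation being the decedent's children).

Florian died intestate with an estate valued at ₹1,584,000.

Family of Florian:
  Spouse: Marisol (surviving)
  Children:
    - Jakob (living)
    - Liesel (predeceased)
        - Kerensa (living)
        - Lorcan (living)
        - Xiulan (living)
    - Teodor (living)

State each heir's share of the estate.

Marisol: ₹396,000; Jakob: ₹396,000; Kerensa: ₹132,000; Lorcan: ₹132,000; Xiulan: ₹132,000; Teodor: ₹396,000

The spouse counts as an additional share at the children's level, so there are 4 primary shares of ₹396,000. Marisol takes one such share (₹396,000).
The children's combined portion (₹1,188,000) is divided into 3 shares of ₹396,000: Jakob and Teodor each take ₹396,000; Liesel's ₹396,000 share passes to Liesel's issue.
Liesel's share (₹396,000) is divided into 3 shares of ₹132,000: Kerensa, Lorcan, and Xiulan each take ₹132,000.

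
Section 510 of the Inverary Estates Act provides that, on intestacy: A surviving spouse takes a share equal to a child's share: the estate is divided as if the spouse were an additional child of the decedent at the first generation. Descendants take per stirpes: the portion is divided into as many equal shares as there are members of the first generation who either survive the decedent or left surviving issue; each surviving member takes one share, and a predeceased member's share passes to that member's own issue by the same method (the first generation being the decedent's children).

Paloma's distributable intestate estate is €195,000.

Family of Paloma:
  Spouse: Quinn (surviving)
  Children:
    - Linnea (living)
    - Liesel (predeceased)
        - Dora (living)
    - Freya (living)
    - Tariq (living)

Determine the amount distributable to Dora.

The spouse counts as an additional share at the children's level, so there are 5 primary shares of €39,000. Quinn takes one such share (€39,000).
The children's combined portion (€156,000) is divided into 4 shares of €39,000: Linnea, Freya, and Tariq each take €39,000; Liesel's €39,000 share passes to Liesel's issue.
Liesel's share (€39,000) passes entirely to Dora.

Dora receives €39,000.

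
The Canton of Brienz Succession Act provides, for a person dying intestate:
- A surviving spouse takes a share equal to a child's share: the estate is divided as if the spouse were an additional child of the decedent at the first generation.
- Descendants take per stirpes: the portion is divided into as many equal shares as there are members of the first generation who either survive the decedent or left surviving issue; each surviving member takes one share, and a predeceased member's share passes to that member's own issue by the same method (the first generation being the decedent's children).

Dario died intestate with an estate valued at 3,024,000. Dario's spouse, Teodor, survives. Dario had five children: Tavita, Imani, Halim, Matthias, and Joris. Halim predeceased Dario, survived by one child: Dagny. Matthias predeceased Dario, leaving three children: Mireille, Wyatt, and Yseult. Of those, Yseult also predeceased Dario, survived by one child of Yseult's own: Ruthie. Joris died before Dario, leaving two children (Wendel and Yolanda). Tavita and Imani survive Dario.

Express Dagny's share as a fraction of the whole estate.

Dagny receives 1/6 of the estate.

The spouse counts as an additional share at the children's level, so there are 6 primary shares of 504,000. Teodor takes one such share (504,000).
The children's combined portion (2,520,000) is divided into 5 shares of 504,000: Tavita and Imani each take 504,000; Halim's 504,000 share passes to Halim's issue; Matthias's 504,000 share passes to Matthias's issue; Joris's 504,000 share passes to Joris's issue.
Halim's share (504,000) passes entirely to Dagny.
Matthias's share (504,000) is divided into 3 shares of 168,000: Mireille and Wyatt each take 168,000; Yseult's 168,000 share passes to Yseult's issue.
Yseult's share (168,000) passes entirely to Ruthie.
Joris's share (504,000) is divided into 2 shares of 252,000: Wendel and Yolanda each take 252,000.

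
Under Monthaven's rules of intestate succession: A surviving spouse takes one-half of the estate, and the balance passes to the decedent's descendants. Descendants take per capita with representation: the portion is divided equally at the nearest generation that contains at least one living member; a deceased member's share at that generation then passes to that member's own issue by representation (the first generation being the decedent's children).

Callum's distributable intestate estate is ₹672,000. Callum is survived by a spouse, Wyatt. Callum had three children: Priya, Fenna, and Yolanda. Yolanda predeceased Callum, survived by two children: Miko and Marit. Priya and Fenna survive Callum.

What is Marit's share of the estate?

Wyatt takes one-half of ₹672,000 = ₹336,000. The remaining ₹336,000 passes to the descendants.
The descendants' portion (₹336,000) is divided into 3 shares of ₹112,000: Priya and Fenna each take ₹112,000; Yolanda's ₹112,000 share passes to Yolanda's issue.
Yolanda's share (₹112,000) is divided into 2 shares of ₹56,000: Miko and Marit each take ₹56,000.

Marit receives ₹56,000.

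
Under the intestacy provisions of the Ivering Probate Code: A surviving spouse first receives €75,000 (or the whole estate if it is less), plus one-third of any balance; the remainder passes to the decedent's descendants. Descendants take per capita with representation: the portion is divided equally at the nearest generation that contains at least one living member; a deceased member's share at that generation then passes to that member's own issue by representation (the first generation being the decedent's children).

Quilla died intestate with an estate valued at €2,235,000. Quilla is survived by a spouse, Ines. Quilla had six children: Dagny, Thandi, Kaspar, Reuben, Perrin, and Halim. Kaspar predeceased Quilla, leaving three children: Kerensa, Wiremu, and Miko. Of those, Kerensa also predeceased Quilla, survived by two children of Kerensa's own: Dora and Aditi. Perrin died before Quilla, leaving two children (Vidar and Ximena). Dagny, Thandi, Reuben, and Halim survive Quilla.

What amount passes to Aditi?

Ines first takes €75,000, leaving a balance of €2,160,000. Ines then takes one-third of the balance (€720,000), for a total of €795,000. The remaining €1,440,000 passes to the descendants.
The descendants' portion (€1,440,000) is divided into 6 shares of €240,000: Dagny, Thandi, Reuben, and Halim each take €240,000; Kaspar's €240,000 share passes to Kaspar's issue; Perrin's €240,000 share passes to Perrin's issue.
Kaspar's share (€240,000) is divided into 3 shares of €80,000: Wiremu and Miko each take €80,000; Kerensa's €80,000 share passes to Kerensa's issue.
Kerensa's share (€80,000) is divided into 2 shares of €40,000: Dora and Aditi each take €40,000.
Perrin's share (€240,000) is divided into 2 shares of €120,000: Vidar and Ximena each take €120,000.

Aditi receives €40,000.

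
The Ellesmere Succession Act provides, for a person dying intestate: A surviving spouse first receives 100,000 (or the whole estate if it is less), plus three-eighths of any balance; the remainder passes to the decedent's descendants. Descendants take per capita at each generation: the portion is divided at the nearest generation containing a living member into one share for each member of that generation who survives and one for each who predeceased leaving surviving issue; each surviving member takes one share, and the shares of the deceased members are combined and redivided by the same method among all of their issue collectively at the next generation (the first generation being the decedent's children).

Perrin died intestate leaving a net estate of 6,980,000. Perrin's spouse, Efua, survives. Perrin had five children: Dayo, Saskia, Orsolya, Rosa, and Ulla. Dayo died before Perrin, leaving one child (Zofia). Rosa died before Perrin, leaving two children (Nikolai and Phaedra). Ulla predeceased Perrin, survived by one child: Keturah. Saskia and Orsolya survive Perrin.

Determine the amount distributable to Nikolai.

Nikolai receives 645,000.

Efua first takes 100,000, leaving a balance of 6,880,000. Efua then takes three-eighths of the balance (2,580,000), for a total of 2,680,000. The remaining 4,300,000 passes to the descendants.
The descendants' portion (4,300,000) is divided at the children's generation into 5 shares of 860,000. Saskia and Orsolya each take 860,000. The 3 shares of the deceased (Dayo, Rosa, and Ulla) are combined into a pool of 2,580,000.
That pool (2,580,000) is divided at the grandchildren's generation equally among Zofia, Nikolai, Phaedra, and Keturah: 645,000 each.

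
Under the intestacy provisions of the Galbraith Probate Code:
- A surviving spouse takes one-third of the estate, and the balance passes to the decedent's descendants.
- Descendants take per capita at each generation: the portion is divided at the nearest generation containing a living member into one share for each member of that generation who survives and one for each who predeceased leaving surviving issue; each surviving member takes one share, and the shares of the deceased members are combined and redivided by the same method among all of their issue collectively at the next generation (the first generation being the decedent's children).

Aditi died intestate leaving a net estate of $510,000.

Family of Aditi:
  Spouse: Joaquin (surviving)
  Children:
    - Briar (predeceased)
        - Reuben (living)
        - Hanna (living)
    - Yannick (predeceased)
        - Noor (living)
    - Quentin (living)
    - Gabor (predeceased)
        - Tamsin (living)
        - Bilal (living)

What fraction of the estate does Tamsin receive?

Joaquin takes one-third of $510,000 = $170,000. The remaining $340,000 passes to the descendants.
The descendants' portion ($340,000) is divided at the children's generation into 4 shares of $85,000. Quentin takes $85,000. The 3 shares of the deceased (Briar, Yannick, and Gabor) are combined into a pool of $255,000.
That pool ($255,000) is divided at the grandchildren's generation equally among Reuben, Hanna, Noor, Tamsin, and Bilal: $51,000 each.

Tamsin receives 1/10 of the estate.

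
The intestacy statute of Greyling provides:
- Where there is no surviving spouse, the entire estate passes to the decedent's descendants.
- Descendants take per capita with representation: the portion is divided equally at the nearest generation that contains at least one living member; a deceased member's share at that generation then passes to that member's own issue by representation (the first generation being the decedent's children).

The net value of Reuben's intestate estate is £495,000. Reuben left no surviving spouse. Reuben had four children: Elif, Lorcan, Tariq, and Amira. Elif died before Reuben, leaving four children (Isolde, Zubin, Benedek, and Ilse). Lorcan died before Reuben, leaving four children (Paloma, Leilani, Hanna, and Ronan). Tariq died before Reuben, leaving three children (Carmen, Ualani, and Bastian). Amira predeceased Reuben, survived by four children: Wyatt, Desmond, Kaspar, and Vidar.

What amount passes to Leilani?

The entire £495,000 passes to the descendants.
No child survives, so the initial division is made at the grandchildren's generation.
That amount (£495,000) is divided into 15 shares of £33,000: Isolde, Zubin, Benedek, Ilse, Paloma, Leilani, Hanna, Ronan, Carmen, Ualani, Bastian, Wyatt, Desmond, Kaspar, and Vidar each take £33,000.

Leilani receives £33,000.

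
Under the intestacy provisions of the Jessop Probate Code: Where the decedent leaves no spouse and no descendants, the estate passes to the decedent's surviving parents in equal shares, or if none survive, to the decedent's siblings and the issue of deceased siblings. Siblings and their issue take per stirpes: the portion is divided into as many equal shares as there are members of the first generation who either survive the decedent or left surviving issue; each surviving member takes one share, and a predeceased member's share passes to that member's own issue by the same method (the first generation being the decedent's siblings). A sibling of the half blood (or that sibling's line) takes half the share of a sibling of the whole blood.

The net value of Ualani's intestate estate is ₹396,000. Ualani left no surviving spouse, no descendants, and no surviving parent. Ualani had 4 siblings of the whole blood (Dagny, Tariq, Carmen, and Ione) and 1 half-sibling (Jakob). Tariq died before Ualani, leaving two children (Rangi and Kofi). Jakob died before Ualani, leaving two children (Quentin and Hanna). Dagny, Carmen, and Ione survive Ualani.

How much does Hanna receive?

Hanna receives ₹22,000.

The entire ₹396,000 passes to the siblings and their issue.
Counting each half-blood sibling's line as half a unit, there are 9/2 units in ₹396,000, so one unit is ₹88,000. Whole-blood lines (Dagny, Tariq, Carmen, and Ione) take ₹88,000 each; half-blood lines (Jakob) take ₹44,000 each.
Tariq's share (₹88,000) is divided into 2 shares of ₹44,000: Rangi and Kofi each take ₹44,000.
Jakob's share (₹44,000) is divided into 2 shares of ₹22,000: Quentin and Hanna each take ₹22,000.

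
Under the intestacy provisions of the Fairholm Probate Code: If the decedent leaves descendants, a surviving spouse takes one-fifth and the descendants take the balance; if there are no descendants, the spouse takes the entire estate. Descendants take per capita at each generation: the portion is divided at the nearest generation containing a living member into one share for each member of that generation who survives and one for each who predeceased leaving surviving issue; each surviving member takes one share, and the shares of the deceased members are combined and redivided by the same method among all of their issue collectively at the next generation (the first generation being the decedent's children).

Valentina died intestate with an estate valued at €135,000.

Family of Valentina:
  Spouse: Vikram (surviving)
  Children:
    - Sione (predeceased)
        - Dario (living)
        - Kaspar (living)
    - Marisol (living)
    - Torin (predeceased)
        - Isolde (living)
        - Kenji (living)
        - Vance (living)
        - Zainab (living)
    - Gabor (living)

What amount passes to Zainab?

Zainab receives €9,000.

Vikram takes one-fifth of €135,000 = €27,000. The remaining €108,000 passes to the descendants.
The descendants' portion (€108,000) is divided at the children's generation into 4 shares of €27,000. Marisol and Gabor each take €27,000. The 2 shares of the deceased (Sione and Torin) are combined into a pool of €54,000.
That pool (€54,000) is divided at the grandchildren's generation equally among Dario, Kaspar, Isolde, Kenji, Vance, and Zainab: €9,000 each.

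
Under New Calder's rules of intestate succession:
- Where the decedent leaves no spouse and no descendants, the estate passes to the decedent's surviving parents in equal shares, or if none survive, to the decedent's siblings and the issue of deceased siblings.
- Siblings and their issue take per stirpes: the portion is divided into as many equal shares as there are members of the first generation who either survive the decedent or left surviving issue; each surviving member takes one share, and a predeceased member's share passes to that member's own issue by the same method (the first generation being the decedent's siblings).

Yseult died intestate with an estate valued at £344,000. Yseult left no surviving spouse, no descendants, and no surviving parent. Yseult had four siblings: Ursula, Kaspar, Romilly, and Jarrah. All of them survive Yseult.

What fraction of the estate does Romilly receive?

Romilly receives 1/4 of the estate.

The entire £344,000 passes to the siblings and their issue.
That amount (£344,000) is divided into 4 shares of £86,000: Ursula, Kaspar, Romilly, and Jarrah each take £86,000.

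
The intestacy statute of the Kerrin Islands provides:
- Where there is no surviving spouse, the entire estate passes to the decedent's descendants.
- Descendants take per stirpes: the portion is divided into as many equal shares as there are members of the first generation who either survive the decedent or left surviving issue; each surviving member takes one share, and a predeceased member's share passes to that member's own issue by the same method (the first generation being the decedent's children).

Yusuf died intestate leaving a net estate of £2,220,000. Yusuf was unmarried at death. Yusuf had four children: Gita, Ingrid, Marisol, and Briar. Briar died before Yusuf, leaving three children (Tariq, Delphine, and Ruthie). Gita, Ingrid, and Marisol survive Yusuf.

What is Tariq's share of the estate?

Tariq receives £185,000.

The entire £2,220,000 passes to the descendants.
That amount (£2,220,000) is divided into 4 shares of £555,000: Gita, Ingrid, and Marisol each take £555,000; Briar's £555,000 share passes to Briar's issue.
Briar's share (£555,000) is divided into 3 shares of £185,000: Tariq, Delphine, and Ruthie each take £185,000.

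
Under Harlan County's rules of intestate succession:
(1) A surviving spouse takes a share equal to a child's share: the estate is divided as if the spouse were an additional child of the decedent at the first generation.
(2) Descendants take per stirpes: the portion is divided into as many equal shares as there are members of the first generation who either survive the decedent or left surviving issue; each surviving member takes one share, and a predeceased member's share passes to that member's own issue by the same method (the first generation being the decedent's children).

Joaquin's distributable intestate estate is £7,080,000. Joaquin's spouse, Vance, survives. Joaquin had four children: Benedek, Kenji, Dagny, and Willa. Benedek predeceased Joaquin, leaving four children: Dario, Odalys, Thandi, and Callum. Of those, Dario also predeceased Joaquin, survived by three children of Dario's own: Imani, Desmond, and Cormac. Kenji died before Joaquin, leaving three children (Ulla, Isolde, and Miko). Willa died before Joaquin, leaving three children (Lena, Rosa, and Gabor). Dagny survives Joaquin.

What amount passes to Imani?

The spouse counts as an additional share at the children's level, so there are 5 primary shares of £1,416,000. Vance takes one such share (£1,416,000).
The children's combined portion (£5,664,000) is divided into 4 shares of £1,416,000: Dagny takes £1,416,000; Benedek's £1,416,000 share passes to Benedek's issue; Kenji's £1,416,000 share passes to Kenji's issue; Willa's £1,416,000 share passes to Willa's issue.
Benedek's share (£1,416,000) is divided into 4 shares of £354,000: Odalys, Thandi, and Callum each take £354,000; Dario's £354,000 share passes to Dario's issue.
Dario's share (£354,000) is divided into 3 shares of £118,000: Imani, Desmond, and Cormac each take £118,000.
Kenji's share (£1,416,000) is divided into 3 shares of £472,000: Ulla, Isolde, and Miko each take £472,000.
Willa's share (£1,416,000) is divided into 3 shares of £472,000: Lena, Rosa, and Gabor each take £472,000.

Imani receives £118,000.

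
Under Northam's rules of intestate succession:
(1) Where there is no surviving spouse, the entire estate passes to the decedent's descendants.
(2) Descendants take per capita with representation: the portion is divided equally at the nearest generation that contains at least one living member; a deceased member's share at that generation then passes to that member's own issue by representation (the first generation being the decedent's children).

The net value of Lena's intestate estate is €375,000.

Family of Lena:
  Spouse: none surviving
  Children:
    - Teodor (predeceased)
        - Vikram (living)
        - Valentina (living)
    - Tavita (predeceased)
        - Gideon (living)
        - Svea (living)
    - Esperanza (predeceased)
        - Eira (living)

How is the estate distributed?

The entire €375,000 passes to the descendants.
No child survives, so the initial division is made at the grandchildren's generation.
That amount (€375,000) is divided into 5 shares of €75,000: Vikram, Valentina, Gideon, Svea, and Eira each take €75,000.

Vikram: €75,000; Valentina: €75,000; Gideon: €75,000; Svea: €75,000; Eira: €75,000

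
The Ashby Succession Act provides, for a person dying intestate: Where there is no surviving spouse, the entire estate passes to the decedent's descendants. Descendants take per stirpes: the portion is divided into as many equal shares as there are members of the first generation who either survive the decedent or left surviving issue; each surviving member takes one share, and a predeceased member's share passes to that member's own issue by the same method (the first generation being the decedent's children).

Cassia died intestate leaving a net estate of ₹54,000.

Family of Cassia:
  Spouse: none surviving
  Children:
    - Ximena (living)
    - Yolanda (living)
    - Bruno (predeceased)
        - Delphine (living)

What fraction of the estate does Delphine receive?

The entire ₹54,000 passes to the descendants.
That amount (₹54,000) is divided into 3 shares of ₹18,000: Ximena and Yolanda each take ₹18,000; Bruno's ₹18,000 share passes to Bruno's issue.
Bruno's share (₹18,000) passes entirely to Delphine.

Delphine receives 1/3 of the estate.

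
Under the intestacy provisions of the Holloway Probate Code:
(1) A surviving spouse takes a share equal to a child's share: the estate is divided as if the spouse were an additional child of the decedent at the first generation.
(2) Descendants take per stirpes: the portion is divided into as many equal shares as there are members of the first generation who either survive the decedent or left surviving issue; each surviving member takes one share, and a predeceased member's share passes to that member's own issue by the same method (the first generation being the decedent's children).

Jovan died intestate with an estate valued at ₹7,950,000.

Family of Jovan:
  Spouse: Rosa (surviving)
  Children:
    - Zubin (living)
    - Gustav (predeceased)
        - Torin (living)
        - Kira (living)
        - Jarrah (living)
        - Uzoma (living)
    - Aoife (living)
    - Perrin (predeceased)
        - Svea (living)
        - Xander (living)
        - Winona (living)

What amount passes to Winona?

The spouse counts as an additional share at the children's level, so there are 5 primary shares of ₹1,590,000. Rosa takes one such share (₹1,590,000).
The children's combined portion (₹6,360,000) is divided into 4 shares of ₹1,590,000: Zubin and Aoife each take ₹1,590,000; Gustav's ₹1,590,000 share passes to Gustav's issue; Perrin's ₹1,590,000 share passes to Perrin's issue.
Gustav's share (₹1,590,000) is divided into 4 shares of ₹397,500: Torin, Kira, Jarrah, and Uzoma each take ₹397,500.
Perrin's share (₹1,590,000) is divided into 3 shares of ₹530,000: Svea, Xander, and Winona each take ₹530,000.

Winona receives ₹530,000.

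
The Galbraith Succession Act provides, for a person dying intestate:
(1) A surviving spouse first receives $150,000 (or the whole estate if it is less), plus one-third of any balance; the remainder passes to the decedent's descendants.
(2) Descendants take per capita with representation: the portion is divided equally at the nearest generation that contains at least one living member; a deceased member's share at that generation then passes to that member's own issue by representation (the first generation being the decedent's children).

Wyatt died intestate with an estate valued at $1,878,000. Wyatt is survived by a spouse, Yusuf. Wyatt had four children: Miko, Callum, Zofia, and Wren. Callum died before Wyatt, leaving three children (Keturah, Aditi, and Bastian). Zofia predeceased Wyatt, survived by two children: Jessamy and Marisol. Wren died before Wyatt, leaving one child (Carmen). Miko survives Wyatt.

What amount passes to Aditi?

Aditi receives $96,000.

Yusuf first takes $150,000, leaving a balance of $1,728,000. Yusuf then takes one-third of the balance ($576,000), for a total of $726,000. The remaining $1,152,000 passes to the descendants.
The descendants' portion ($1,152,000) is divided into 4 shares of $288,000: Miko takes $288,000; Callum's $288,000 share passes to Callum's issue; Zofia's $288,000 share passes to Zofia's issue; Wren's $288,000 share passes to Wren's issue.
Callum's share ($288,000) is divided into 3 shares of $96,000: Keturah, Aditi, and Bastian each take $96,000.
Zofia's share ($288,000) is divided into 2 shares of $144,000: Jessamy and Marisol each take $144,000.
Wren's share ($288,000) passes entirely to Carmen.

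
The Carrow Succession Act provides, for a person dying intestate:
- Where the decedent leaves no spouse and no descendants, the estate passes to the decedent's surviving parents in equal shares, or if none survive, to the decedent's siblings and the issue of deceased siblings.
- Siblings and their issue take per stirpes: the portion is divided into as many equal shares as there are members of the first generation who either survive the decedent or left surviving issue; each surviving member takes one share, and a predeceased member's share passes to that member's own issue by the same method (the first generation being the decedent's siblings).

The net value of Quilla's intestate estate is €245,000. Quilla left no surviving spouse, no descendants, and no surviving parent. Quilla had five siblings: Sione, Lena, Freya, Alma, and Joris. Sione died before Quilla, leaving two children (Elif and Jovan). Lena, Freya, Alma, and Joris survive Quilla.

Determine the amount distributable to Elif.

The entire €245,000 passes to the siblings and their issue.
That amount (€245,000) is divided into 5 shares of €49,000: Lena, Freya, Alma, and Joris each take €49,000; Sione's €49,000 share passes to Sione's issue.
Sione's share (€49,000) is divided into 2 shares of €24,500: Elif and Jovan each take €24,500.

Elif receives €24,500.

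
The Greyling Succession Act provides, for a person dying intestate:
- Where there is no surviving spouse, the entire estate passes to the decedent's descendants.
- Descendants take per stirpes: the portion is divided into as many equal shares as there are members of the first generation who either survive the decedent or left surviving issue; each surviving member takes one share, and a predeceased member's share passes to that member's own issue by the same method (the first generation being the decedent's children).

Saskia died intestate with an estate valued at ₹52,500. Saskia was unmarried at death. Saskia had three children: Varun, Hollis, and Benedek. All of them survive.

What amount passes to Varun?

The entire ₹52,500 passes to the descendants.
That amount (₹52,500) is divided into 3 shares of ₹17,500: Varun, Hollis, and Benedek each take ₹17,500.

Varun receives ₹17,500.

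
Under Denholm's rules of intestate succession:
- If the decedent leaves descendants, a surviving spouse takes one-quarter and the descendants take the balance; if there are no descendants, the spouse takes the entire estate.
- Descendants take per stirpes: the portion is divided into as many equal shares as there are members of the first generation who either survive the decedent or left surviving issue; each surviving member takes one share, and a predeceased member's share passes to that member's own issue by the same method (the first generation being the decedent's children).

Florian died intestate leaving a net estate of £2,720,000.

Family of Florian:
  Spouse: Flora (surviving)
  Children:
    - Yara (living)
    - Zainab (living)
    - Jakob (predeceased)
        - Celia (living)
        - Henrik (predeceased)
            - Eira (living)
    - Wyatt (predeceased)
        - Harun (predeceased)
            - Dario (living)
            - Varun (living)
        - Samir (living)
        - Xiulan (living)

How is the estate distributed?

Flora: £680,000; Yara: £510,000; Zainab: £510,000; Celia: £255,000; Eira: £255,000; Dario: £85,000; Varun: £85,000; Samir: £170,000; Xiulan: £170,000

Flora takes one-quarter of £2,720,000 = £680,000. The remaining £2,040,000 passes to the descendants.
The descendants' portion (£2,040,000) is divided into 4 shares of £510,000: Yara and Zainab each take £510,000; Jakob's £510,000 share passes to Jakob's issue; Wyatt's £510,000 share passes to Wyatt's issue.
Jakob's share (£510,000) is divided into 2 shares of £255,000: Celia takes £255,000; Henrik's £255,000 share passes to Henrik's issue.
Henrik's share (£255,000) passes entirely to Eira.
Wyatt's share (£510,000) is divided into 3 shares of £170,000: Samir and Xiulan each take £170,000; Harun's £170,000 share passes to Harun's issue.
Harun's share (£170,000) is divided into 2 shares of £85,000: Dario and Varun each take £85,000.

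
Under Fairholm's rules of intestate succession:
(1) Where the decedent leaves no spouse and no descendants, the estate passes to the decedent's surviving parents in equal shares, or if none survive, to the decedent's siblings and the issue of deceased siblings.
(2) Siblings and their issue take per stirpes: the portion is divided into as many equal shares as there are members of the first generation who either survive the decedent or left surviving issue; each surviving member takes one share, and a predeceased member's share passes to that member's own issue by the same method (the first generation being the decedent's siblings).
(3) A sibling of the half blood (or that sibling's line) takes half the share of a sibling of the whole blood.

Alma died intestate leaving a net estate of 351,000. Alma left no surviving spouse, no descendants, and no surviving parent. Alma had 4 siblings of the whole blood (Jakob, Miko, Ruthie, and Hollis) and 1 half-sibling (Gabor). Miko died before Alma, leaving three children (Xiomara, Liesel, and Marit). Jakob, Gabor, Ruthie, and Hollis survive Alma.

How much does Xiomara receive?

The entire 351,000 passes to the siblings and their issue.
Counting each half-blood sibling's line as half a unit, there are 9/2 units in 351,000, so one unit is 78,000. Whole-blood lines (Jakob, Miko, Ruthie, and Hollis) take 78,000 each; half-blood lines (Gabor) take 39,000 each.
Miko's share (78,000) is divided into 3 shares of 26,000: Xiomara, Liesel, and Marit each take 26,000.

Xiomara receives 26,000.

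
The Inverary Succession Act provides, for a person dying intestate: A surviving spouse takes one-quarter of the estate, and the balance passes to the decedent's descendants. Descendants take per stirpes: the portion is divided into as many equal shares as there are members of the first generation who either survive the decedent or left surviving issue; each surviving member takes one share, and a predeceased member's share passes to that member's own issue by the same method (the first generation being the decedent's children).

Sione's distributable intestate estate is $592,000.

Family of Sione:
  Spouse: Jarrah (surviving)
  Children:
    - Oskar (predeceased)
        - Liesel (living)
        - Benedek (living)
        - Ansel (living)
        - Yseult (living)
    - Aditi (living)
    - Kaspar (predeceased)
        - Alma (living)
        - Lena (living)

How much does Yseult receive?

Yseult receives $37,000.

Jarrah takes one-quarter of $592,000 = $148,000. The remaining $444,000 passes to the descendants.
The descendants' portion ($444,000) is divided into 3 shares of $148,000: Aditi takes $148,000; Oskar's $148,000 share passes to Oskar's issue; Kaspar's $148,000 share passes to Kaspar's issue.
Oskar's share ($148,000) is divided into 4 shares of $37,000: Liesel, Benedek, Ansel, and Yseult each take $37,000.
Kaspar's share ($148,000) is divided into 2 shares of $74,000: Alma and Lena each take $74,000.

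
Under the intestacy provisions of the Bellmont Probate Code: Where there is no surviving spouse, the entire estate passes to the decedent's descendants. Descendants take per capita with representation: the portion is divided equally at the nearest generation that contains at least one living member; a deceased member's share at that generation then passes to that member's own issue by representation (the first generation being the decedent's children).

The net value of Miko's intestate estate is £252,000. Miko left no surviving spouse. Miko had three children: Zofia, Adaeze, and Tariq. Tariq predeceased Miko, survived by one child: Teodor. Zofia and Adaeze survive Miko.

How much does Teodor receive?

Teodor receives £84,000.

The entire £252,000 passes to the descendants.
That amount (£252,000) is divided into 3 shares of £84,000: Zofia and Adaeze each take £84,000; Tariq's £84,000 share passes to Tariq's issue.
Tariq's share (£84,000) passes entirely to Teodor.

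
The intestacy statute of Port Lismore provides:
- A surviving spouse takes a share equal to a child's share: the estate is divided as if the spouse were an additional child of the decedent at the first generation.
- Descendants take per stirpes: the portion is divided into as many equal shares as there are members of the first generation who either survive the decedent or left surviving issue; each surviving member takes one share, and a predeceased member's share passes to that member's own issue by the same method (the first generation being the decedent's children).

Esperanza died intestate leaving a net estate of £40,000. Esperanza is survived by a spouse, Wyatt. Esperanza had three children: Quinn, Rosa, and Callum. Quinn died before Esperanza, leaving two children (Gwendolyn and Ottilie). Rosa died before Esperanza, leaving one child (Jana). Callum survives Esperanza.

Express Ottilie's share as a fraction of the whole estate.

Ottilie receives 1/8 of the estate.

The spouse counts as an additional share at the children's level, so there are 4 primary shares of £10,000. Wyatt takes one such share (£10,000).
The children's combined portion (£30,000) is divided into 3 shares of £10,000: Callum takes £10,000; Quinn's £10,000 share passes to Quinn's issue; Rosa's £10,000 share passes to Rosa's issue.
Quinn's share (£10,000) is divided into 2 shares of £5,000: Gwendolyn and Ottilie each take £5,000.
Rosa's share (£10,000) passes entirely to Jana.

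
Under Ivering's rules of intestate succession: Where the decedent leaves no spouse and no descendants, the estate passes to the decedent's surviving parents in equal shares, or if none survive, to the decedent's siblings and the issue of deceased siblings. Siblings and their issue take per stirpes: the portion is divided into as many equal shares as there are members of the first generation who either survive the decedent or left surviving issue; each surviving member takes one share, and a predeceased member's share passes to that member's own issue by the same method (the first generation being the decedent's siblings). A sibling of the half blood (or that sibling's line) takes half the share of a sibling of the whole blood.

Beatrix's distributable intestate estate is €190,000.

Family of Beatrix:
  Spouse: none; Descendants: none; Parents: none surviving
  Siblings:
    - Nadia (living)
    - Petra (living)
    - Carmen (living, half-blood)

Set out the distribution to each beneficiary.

The entire €190,000 passes to the siblings and their issue.
Counting each half-blood sibling's line as half a unit, there are 5/2 units in €190,000, so one unit is €76,000. Whole-blood lines (Nadia and Petra) take €76,000 each; half-blood lines (Carmen) take €38,000 each.

Nadia: €76,000; Petra: €76,000; Carmen: €38,000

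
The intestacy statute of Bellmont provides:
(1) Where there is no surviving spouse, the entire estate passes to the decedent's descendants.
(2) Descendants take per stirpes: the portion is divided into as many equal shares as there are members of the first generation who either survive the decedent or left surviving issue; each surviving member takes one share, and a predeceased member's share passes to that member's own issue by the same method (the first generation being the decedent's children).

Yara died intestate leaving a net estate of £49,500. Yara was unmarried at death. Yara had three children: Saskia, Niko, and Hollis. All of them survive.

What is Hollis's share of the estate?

Hollis receives £16,500.

The entire £49,500 passes to the descendants.
That amount (£49,500) is divided into 3 shares of £16,500: Saskia, Niko, and Hollis each take £16,500.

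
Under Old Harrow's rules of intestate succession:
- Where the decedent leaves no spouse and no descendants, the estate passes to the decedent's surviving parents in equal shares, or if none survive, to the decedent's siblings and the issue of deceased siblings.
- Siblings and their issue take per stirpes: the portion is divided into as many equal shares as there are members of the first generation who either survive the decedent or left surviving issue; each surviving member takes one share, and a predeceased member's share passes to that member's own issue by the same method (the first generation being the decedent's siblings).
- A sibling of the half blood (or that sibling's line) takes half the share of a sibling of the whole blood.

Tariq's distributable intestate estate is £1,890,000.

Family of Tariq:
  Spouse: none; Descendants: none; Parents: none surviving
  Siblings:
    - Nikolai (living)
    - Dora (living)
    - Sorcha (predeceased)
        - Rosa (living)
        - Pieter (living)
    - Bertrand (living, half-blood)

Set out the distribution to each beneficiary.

Nikolai: £540,000; Dora: £540,000; Rosa: £270,000; Pieter: £270,000; Bertrand: £270,000

The entire £1,890,000 passes to the siblings and their issue.
Counting each half-blood sibling's line as half a unit, there are 7/2 units in £1,890,000, so one unit is £540,000. Whole-blood lines (Nikolai, Dora, and Sorcha) take £540,000 each; half-blood lines (Bertrand) take £270,000 each.
Sorcha's share (£540,000) is divided into 2 shares of £270,000: Rosa and Pieter each take £270,000.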